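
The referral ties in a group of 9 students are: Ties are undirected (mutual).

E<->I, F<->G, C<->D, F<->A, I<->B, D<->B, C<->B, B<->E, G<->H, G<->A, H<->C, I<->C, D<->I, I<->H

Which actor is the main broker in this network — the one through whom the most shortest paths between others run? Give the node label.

H

Unnormalized betweenness of each node: A:0, B:1, C:4, D:0, E:0, F:0, G:12, H:15, I:9.
H has the largest value, 15, making it the main broker — the node through which the most shortest paths run.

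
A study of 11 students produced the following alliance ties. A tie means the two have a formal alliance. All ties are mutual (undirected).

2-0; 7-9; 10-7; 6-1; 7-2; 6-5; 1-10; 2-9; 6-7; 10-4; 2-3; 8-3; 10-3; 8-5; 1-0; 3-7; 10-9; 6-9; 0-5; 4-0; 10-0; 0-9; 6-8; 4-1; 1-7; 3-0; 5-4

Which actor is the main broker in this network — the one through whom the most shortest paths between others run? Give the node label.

0

Unnormalized betweenness of each node: 0:77/12, 1:28/15, 2:9/20, 3:69/20, 4:5/6, 5:7/3, 6:55/12, 7:35/12, 8:1, 9:97/60, 10:38/15.
0 has the largest value, 77/12, making it the main broker — the node through which the most shortest paths run.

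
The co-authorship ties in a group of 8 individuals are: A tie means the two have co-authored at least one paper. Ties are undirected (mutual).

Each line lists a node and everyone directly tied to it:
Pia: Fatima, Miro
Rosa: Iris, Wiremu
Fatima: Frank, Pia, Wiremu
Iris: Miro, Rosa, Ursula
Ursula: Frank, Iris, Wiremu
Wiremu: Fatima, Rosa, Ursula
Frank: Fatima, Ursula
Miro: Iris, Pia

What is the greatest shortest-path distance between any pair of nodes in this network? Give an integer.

Eccentricity of each node (its greatest distance to any other): Fatima:3, Frank:3, Iris:3, Miro:3, Pia:3, Rosa:3, Ursula:3, Wiremu:3.
The maximum eccentricity is 3, realized for instance by the pair Fatima–Iris via Fatima – Pia – Miro – Iris. So the diameter is 3.

3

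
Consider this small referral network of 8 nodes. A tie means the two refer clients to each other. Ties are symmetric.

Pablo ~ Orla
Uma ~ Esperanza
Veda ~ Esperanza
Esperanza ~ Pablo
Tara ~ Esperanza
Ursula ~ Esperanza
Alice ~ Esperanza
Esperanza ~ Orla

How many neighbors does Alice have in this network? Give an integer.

1

Alice is directly tied to Esperanza. That is 1 neighbor, so the degree of Alice is 1.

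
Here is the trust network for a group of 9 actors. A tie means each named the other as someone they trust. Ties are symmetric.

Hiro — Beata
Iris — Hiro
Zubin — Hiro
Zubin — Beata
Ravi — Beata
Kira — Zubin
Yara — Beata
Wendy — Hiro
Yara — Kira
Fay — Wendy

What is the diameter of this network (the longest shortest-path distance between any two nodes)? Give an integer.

Eccentricity of each node (its greatest distance to any other): Beata:3, Fay:4, Hiro:2, Iris:3, Kira:4, Ravi:4, Wendy:3, Yara:4, Zubin:3.
The maximum eccentricity is 4, realized for instance by the pair Kira–Fay via Kira – Zubin – Hiro – Wendy – Fay. So the diameter is 4.

4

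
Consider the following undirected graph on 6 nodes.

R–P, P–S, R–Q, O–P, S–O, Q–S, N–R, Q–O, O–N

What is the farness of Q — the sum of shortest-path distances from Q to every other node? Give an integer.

7

Distances from Q: N:2, O:1, P:2, R:1, S:1.
Sum = 2 + 1 + 2 + 1 + 1 = 7.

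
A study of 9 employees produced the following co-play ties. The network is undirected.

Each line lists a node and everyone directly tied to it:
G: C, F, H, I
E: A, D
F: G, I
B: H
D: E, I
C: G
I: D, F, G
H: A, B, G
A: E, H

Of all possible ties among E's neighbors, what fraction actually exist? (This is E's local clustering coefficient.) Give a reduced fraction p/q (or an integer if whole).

E's neighbors: A and D (k = 2).
Possible neighbor pairs: C(2,2) = 1. Edges among them: none → e = 0.
Clustering(E) = 0/1.

0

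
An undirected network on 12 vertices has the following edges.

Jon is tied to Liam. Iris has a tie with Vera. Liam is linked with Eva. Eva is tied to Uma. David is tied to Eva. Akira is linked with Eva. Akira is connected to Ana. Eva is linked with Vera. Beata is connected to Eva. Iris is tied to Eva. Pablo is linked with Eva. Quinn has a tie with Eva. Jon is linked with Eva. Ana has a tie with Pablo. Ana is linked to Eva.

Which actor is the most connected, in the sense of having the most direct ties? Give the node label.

Degrees — Akira:2, Ana:3, Beata:1, David:1, Eva:11, Iris:2, Jon:2, Liam:2, Pablo:2, Quinn:1, Uma:1, Vera:2.
The maximum is 11, attained only by Eva.

Eva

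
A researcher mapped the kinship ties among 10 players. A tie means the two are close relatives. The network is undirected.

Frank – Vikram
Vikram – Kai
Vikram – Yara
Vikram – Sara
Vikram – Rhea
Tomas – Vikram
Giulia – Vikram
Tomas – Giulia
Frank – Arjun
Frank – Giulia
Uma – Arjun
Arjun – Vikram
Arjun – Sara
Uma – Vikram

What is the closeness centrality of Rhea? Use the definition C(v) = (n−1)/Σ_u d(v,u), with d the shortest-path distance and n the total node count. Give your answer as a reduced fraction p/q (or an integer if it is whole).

Distances from Rhea: Arjun:2, Frank:2, Giulia:2, Kai:2, Sara:2, Tomas:2, Uma:2, Vikram:1, Yara:2. Sum = 17.
n = 10, so closeness = 9/17.

9/17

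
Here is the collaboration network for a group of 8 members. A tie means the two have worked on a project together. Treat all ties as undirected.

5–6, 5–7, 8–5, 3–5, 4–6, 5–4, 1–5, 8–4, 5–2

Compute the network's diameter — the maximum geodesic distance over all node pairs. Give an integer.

Eccentricity of each node (its greatest distance to any other): 1:2, 2:2, 3:2, 4:2, 5:1, 6:2, 7:2, 8:2.
The maximum eccentricity is 2, realized for instance by the pair 1–7 via 1 – 5 – 7. So the diameter is 2.

2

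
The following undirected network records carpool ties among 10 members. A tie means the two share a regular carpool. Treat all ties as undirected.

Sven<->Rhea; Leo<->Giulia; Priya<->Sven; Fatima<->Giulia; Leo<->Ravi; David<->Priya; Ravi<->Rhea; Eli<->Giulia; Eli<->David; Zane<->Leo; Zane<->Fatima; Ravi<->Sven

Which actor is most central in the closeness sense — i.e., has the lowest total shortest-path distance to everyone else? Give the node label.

Farness (sum of distances to all others) for each node — David:22, Eli:21, Fatima:24, Giulia:18, Leo:17, Priya:22, Ravi:18, Rhea:23, Sven:20, Zane:23.
The smallest farness is 17, for Leo, so Leo has the highest closeness.

Leo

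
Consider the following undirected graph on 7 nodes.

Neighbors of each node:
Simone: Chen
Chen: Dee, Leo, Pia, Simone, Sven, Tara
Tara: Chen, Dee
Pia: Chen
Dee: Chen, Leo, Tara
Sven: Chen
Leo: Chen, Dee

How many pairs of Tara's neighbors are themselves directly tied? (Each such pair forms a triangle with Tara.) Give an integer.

Tara's neighbors: Chen and Dee.
Neighbor pairs that are themselves tied: Tara–Chen–Dee. Each forms one triangle with Tara, for 1 in total.

1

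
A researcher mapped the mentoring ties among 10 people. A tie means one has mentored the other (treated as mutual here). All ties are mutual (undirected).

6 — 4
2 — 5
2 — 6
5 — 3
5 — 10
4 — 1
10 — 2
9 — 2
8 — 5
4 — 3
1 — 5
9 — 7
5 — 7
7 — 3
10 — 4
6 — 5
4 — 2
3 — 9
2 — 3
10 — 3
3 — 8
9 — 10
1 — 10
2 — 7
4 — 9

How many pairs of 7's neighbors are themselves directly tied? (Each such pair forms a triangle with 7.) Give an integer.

7's neighbors: 2, 3, 5, and 9.
Neighbor pairs that are themselves tied: 7–2–3; 7–2–5; 7–2–9; 7–3–5; 7–3–9. Each forms one triangle with 7, for 5 in total.

5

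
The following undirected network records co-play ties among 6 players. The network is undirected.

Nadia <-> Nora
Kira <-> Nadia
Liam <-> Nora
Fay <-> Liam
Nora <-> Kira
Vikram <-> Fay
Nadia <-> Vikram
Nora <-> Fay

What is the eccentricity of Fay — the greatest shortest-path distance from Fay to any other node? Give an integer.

Distances from Fay: Kira:2, Liam:1, Nadia:2, Nora:1, Vikram:1.
The largest is 2 (to Nadia and Kira), so the eccentricity of Fay is 2.

2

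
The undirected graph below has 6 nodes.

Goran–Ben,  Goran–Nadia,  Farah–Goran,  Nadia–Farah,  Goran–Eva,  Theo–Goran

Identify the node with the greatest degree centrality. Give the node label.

Degrees — Ben:1, Eva:1, Farah:2, Goran:5, Nadia:2, Theo:1.
The maximum is 5, attained only by Goran.

Goran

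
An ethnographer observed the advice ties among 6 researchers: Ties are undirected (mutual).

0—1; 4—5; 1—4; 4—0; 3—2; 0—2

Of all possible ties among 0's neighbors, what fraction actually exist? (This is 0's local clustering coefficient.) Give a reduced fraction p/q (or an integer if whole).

1/3

0's neighbors: 1, 2, and 4 (k = 3).
Possible neighbor pairs: C(3,2) = 3. Edges among them: 1–4 → e = 1.
Clustering(0) = 1/3.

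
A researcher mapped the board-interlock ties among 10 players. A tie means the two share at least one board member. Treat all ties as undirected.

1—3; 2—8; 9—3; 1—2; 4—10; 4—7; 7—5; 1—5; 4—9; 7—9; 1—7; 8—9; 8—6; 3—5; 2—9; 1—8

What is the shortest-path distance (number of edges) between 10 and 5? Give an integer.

3

One shortest route is 10 – 4 – 7 – 5, which uses 3 edges, and at distance 2 from 10 we only reach {7, 9}, which does not include 5. So d(10,5) = 3.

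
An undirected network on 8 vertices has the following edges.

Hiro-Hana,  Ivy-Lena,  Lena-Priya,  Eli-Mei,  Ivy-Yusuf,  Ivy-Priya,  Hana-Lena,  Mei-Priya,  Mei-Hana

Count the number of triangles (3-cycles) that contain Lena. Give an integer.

1

Lena's neighbors: Hana, Ivy, and Priya.
Neighbor pairs that are themselves tied: Lena–Ivy–Priya. Each forms one triangle with Lena, for 1 in total.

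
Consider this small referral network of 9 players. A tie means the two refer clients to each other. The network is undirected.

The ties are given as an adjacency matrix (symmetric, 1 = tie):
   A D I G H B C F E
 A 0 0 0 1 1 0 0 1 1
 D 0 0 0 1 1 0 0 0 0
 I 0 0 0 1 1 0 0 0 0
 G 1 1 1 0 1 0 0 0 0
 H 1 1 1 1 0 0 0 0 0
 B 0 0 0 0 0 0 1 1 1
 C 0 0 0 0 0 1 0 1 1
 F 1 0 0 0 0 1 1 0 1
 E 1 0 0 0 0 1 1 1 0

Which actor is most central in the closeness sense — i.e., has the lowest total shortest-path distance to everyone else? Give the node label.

A

Farness (sum of distances to all others) for each node — A:12, B:19, C:19, D:20, E:14, F:14, G:14, H:14, I:20.
The smallest farness is 12, for A, so A has the highest closeness.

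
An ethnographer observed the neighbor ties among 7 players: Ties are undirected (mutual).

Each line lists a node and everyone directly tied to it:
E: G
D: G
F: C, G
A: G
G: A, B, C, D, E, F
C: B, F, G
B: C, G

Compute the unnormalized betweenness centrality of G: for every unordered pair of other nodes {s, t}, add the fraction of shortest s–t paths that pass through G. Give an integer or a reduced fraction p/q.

25/2

Pairs whose geodesics pass through G — C–A: 1; C–D: 1; C–E: 1; A–D: 1; A–F: 1; A–E: 1; A–B: 1; D–F: 1; D–E: 1; D–B: 1; F–E: 1; F–B: 1/2; E–B: 1.
All other pairs contribute 0.
Summing the contributions gives betweenness(G) = 25/2.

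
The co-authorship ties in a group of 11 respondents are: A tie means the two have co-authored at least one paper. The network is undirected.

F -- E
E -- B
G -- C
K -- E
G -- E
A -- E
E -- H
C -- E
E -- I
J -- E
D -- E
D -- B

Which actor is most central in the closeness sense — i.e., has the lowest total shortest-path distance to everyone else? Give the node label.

E

Farness (sum of distances to all others) for each node — A:19, B:18, C:18, D:18, E:10, F:19, G:18, H:19, I:19, J:19, K:19.
The smallest farness is 10, for E, so E has the highest closeness.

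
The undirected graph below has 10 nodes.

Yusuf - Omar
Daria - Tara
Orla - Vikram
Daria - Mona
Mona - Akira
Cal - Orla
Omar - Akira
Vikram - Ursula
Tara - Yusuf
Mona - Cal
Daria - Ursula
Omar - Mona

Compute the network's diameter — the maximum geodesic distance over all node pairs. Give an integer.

4

Eccentricity of each node (its greatest distance to any other): Akira:4, Cal:3, Daria:3, Mona:3, Omar:4, Orla:4, Tara:4, Ursula:3, Vikram:4, Yusuf:4.
The maximum eccentricity is 4, realized for instance by the pair Akira–Vikram via Akira – Mona – Cal – Orla – Vikram. So the diameter is 4.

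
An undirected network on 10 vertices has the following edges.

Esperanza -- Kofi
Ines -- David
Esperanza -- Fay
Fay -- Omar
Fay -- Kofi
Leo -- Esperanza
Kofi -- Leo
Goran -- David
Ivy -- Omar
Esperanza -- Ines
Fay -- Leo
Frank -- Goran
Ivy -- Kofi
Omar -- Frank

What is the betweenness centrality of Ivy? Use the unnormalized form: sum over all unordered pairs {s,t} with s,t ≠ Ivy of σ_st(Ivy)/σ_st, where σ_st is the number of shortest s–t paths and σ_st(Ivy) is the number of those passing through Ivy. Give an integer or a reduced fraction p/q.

Pairs whose geodesics pass through Ivy — Goran–Kofi: 1/3; Frank–Kofi: 1/2; Omar–Kofi: 1/2.
All other pairs contribute 0.
Summing the contributions gives betweenness(Ivy) = 4/3.

4/3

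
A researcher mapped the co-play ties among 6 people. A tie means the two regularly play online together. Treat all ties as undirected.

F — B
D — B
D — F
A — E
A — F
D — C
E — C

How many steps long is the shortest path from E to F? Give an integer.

2

One shortest route is E – A – F, which uses 2 edges, and E and F are not directly tied, so nothing shorter exists. So d(E,F) = 2.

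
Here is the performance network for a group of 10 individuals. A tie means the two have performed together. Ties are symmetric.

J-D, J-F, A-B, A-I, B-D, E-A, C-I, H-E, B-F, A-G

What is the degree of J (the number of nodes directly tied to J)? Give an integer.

2

J is directly tied to D and F. That is 2 neighbors, so the degree of J is 2.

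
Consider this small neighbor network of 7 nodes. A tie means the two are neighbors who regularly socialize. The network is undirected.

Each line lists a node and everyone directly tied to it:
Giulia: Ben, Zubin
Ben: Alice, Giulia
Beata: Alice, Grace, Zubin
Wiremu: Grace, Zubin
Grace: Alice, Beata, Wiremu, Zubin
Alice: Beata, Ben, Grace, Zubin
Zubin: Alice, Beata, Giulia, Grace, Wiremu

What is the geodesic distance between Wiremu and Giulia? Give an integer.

One shortest route is Wiremu – Zubin – Giulia, which uses 2 edges, and Wiremu and Giulia are not directly tied, so nothing shorter exists. So d(Wiremu,Giulia) = 2.

2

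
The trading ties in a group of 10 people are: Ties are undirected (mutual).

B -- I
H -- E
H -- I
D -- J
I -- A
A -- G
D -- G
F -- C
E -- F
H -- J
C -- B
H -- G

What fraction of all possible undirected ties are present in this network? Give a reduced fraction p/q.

There are 12 edges and 10 nodes, so the maximum possible is C(10,2) = 45.
Density = 12/45 = 4/15.

4/15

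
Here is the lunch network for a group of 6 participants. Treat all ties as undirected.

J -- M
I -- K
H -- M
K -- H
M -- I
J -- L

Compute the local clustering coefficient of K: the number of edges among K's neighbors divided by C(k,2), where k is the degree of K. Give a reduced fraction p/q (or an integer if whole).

0

K's neighbors: H and I (k = 2).
Possible neighbor pairs: C(2,2) = 1. Edges among them: none → e = 0.
Clustering(K) = 0/1.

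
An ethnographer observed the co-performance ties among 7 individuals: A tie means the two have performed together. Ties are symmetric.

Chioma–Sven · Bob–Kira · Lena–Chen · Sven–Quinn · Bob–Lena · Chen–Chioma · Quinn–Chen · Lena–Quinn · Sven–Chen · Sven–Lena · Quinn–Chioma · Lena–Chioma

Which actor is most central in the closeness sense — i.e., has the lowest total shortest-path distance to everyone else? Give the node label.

Lena

Farness (sum of distances to all others) for each node — Bob:10, Chen:9, Chioma:9, Kira:15, Lena:7, Quinn:9, Sven:9.
The smallest farness is 7, for Lena, so Lena has the highest closeness.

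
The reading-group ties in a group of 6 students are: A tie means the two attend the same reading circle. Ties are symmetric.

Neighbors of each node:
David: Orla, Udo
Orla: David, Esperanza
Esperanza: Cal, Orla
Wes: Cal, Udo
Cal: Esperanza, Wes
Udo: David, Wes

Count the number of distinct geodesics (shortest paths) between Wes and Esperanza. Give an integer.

1

The shortest distance is 2, and the only length-2 path is Wes–Cal–Esperanza. So there is exactly 1 shortest path.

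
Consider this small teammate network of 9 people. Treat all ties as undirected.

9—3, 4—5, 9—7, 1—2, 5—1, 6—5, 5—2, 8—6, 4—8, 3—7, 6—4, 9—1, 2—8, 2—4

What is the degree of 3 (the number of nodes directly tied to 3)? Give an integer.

2

3 is directly tied to 7 and 9. That is 2 neighbors, so the degree of 3 is 2.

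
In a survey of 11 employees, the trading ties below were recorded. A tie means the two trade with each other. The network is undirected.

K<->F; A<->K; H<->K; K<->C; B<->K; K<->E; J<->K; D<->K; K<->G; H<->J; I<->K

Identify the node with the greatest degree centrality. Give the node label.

Degrees — A:1, B:1, C:1, D:1, E:1, F:1, G:1, H:2, I:1, J:2, K:10.
The maximum is 10, attained only by K.

K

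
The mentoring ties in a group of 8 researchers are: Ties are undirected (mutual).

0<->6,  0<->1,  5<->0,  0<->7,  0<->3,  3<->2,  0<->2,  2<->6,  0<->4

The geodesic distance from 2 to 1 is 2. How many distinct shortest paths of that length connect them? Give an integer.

The shortest distance is 2, and the only length-2 path is 2–0–1. So there is exactly 1 shortest path.

1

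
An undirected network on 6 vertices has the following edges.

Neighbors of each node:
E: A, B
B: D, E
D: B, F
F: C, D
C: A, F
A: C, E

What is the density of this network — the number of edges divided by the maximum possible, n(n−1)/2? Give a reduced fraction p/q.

2/5

There are 6 edges and 6 nodes, so the maximum possible is C(6,2) = 15.
Density = 6/15 = 2/5.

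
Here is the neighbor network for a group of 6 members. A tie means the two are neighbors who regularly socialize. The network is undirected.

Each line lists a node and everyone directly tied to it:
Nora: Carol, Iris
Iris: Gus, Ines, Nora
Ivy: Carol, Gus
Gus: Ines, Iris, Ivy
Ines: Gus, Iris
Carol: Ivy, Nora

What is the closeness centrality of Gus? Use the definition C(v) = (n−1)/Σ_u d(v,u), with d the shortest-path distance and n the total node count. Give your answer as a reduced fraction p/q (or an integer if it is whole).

5/7

Distances from Gus: Carol:2, Ines:1, Iris:1, Ivy:1, Nora:2. Sum = 7.
n = 6, so closeness = 5/7.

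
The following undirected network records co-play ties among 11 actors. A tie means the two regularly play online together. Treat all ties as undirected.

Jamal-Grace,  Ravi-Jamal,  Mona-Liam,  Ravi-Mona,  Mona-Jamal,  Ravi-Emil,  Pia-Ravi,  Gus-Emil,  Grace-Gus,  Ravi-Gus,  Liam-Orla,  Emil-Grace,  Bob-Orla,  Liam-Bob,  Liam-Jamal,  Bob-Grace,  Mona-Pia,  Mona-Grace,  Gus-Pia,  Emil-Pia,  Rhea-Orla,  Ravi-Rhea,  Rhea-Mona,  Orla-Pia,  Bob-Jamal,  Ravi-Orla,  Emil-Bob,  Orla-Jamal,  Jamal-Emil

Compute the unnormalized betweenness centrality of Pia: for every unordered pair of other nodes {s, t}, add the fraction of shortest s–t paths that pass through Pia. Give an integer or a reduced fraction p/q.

Pairs whose geodesics pass through Pia — Orla–Gus: 1/2; Orla–Emil: 1/4; Orla–Mona: 1/5; Gus–Liam: 2/10; Gus–Mona: 1/3; Emil–Mona: 1/4.
All other pairs contribute 0.
Summing the contributions gives betweenness(Pia) = 26/15.

26/15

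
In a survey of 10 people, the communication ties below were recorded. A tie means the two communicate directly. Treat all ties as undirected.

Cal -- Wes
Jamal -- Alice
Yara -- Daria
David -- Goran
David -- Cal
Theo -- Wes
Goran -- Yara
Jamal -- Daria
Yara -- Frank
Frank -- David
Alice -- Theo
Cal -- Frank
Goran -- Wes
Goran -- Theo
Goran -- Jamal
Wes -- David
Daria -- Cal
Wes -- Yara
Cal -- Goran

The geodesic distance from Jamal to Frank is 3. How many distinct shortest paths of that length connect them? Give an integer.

The shortest distance is 3. The length-3 paths are: Jamal–Goran–David–Frank; Jamal–Goran–Cal–Frank; Jamal–Daria–Cal–Frank; Jamal–Daria–Yara–Frank; Jamal–Goran–Yara–Frank.
That gives 5 distinct shortest paths.

5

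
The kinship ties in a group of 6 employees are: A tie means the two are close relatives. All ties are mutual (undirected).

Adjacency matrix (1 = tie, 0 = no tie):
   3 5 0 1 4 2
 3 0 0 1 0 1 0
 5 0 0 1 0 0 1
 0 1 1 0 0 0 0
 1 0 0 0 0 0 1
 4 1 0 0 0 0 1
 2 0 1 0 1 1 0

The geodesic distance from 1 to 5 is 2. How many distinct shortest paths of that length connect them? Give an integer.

1

The shortest distance is 2, and the only length-2 path is 1–2–5. So there is exactly 1 shortest path.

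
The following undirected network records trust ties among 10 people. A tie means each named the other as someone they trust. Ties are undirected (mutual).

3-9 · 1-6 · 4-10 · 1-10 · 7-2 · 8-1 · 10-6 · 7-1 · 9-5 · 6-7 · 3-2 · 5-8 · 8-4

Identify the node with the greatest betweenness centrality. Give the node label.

Unnormalized betweenness of each node: 1:59/6, 2:11/2, 3:7/2, 4:3/2, 5:13/2, 6:13/6, 7:17/2, 8:32/3, 9:4, 10:17/6.
8 has the largest value, 32/3, making it the main broker — the node through which the most shortest paths run.

8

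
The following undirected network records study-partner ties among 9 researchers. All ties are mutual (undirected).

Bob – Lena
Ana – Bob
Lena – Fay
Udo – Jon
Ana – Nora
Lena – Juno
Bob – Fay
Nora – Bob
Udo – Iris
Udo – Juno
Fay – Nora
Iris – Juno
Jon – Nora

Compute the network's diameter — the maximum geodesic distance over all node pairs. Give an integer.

Eccentricity of each node (its greatest distance to any other): Ana:4, Bob:3, Fay:3, Iris:4, Jon:3, Juno:3, Lena:3, Nora:3, Udo:3.
The maximum eccentricity is 4, realized for instance by the pair Iris–Ana via Iris – Udo – Jon – Nora – Ana. So the diameter is 4.

4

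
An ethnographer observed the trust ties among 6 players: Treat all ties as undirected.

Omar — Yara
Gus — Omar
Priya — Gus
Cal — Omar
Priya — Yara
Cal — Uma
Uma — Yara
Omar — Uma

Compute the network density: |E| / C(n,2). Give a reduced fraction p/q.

There are 8 edges and 6 nodes, so the maximum possible is C(6,2) = 15.
Density = 8/15.

8/15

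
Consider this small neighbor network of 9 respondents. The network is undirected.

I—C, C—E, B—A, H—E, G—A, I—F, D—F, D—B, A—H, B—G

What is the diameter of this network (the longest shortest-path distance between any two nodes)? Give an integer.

4

Eccentricity of each node (its greatest distance to any other): A:4, B:4, C:4, D:4, E:4, F:4, G:4, H:4, I:4.
The maximum eccentricity is 4, realized for instance by the pair H–F via H – E – C – I – F. So the diameter is 4.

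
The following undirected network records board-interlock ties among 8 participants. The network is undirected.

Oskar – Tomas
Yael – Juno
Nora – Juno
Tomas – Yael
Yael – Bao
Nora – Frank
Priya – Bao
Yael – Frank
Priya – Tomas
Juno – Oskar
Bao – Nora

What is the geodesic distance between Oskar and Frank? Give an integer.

One shortest route is Oskar – Juno – Nora – Frank, which uses 3 edges, and at distance 2 from Oskar we only reach {Nora, Priya, Yael}, which does not include Frank. So d(Oskar,Frank) = 3.

3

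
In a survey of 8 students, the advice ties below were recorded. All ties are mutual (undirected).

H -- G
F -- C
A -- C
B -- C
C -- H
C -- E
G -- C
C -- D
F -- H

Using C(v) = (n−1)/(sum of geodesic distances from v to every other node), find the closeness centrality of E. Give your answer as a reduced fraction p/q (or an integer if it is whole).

Distances from E: A:2, B:2, C:1, D:2, F:2, G:2, H:2. Sum = 13.
n = 8, so closeness = 7/13.

7/13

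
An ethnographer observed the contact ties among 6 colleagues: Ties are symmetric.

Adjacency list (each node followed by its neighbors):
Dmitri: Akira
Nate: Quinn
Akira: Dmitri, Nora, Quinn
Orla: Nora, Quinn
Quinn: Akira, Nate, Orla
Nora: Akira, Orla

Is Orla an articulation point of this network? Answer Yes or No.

Even without Orla, every remaining node can still reach every other (the residual graph is connected), so Orla is not a cut vertex.

No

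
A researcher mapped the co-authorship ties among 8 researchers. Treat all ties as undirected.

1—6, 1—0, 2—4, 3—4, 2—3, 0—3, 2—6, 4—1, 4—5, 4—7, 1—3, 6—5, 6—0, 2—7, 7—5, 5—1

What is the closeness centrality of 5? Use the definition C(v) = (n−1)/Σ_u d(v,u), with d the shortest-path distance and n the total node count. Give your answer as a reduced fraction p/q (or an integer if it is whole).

7/10

Distances from 5: 0:2, 1:1, 2:2, 3:2, 4:1, 6:1, 7:1. Sum = 10.
n = 8, so closeness = 7/10.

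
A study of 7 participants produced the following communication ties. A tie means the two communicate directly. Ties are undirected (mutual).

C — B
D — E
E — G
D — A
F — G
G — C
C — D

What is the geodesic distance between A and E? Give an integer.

One shortest route is A – D – E, which uses 2 edges, and A and E are not directly tied, so nothing shorter exists. So d(A,E) = 2.

2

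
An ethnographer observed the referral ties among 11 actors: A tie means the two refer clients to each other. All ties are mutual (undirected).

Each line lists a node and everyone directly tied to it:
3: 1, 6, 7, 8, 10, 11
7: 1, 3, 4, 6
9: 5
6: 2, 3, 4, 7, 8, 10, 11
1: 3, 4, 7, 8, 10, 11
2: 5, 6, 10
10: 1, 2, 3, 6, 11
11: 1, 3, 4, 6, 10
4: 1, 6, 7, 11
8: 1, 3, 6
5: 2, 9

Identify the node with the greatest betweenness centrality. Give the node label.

2

Unnormalized betweenness of each node: 1:8/3, 2:16, 3:7/4, 4:5/12, 5:9, 6:44/3, 7:5/12, 8:1/6, 9:0, 10:37/6, 11:3/4.
2 has the largest value, 16, making it the main broker — the node through which the most shortest paths run.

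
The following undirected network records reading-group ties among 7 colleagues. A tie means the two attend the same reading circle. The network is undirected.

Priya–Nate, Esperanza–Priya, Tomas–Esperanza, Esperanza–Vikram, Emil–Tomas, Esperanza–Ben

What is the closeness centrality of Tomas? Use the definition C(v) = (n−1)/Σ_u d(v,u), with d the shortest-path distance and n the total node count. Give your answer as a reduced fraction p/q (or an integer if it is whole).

6/11

Distances from Tomas: Ben:2, Emil:1, Esperanza:1, Nate:3, Priya:2, Vikram:2. Sum = 11.
n = 7, so closeness = 6/11.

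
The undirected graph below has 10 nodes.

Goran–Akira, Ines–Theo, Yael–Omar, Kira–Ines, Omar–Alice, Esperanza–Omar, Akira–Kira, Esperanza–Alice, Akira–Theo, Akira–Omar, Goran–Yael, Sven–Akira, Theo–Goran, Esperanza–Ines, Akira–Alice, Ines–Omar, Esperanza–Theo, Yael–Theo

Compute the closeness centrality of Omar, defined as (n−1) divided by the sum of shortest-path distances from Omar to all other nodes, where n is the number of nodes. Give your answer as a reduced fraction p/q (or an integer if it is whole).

9/13

Distances from Omar: Akira:1, Alice:1, Esperanza:1, Goran:2, Ines:1, Kira:2, Sven:2, Theo:2, Yael:1. Sum = 13.
n = 10, so closeness = 9/13.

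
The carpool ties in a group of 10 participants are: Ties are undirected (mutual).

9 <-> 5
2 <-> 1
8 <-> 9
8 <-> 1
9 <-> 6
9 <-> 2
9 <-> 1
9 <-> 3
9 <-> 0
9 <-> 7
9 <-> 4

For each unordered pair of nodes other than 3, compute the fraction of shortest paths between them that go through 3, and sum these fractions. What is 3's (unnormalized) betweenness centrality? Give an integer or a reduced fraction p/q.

No shortest path between any pair of other nodes passes through 3.
Summing the contributions gives betweenness(3) = 0.

0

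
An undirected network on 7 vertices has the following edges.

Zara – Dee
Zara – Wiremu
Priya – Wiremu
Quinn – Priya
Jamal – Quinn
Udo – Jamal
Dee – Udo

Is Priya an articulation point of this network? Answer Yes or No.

No

Even without Priya, every remaining node can still reach every other (the residual graph is connected), so Priya is not a cut vertex.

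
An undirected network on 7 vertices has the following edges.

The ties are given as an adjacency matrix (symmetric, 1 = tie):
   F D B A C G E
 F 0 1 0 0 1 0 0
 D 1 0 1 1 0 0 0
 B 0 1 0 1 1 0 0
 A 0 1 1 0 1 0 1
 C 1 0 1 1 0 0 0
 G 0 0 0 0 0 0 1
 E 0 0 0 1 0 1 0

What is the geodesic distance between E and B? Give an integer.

2

One shortest route is E – A – B, which uses 2 edges, and E and B are not directly tied, so nothing shorter exists. So d(E,B) = 2.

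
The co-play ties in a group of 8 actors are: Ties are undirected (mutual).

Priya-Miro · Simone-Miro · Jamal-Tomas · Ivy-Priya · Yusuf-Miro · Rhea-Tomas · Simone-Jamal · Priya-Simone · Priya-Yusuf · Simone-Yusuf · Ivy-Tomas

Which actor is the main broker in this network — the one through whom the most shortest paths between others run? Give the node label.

Tomas

Unnormalized betweenness of each node: Ivy:4, Jamal:4, Miro:0, Priya:5, Rhea:0, Simone:5, Tomas:7, Yusuf:0.
Tomas has the largest value, 7, making it the main broker — the node through which the most shortest paths run.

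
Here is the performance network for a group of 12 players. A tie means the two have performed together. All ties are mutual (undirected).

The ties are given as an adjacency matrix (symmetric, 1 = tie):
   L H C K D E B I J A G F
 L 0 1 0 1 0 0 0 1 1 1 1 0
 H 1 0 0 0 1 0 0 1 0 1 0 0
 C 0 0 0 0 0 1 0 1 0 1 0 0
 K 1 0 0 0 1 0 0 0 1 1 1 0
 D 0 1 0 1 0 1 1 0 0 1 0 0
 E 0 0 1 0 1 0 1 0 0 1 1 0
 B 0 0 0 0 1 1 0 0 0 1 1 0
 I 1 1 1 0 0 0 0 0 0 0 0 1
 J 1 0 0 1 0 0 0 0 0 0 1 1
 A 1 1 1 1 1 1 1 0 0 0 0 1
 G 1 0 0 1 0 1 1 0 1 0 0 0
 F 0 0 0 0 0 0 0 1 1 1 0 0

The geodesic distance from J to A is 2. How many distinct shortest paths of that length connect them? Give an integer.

The shortest distance is 2. The length-2 paths are: J–L–A; J–K–A; J–F–A.
That gives 3 distinct shortest paths.

3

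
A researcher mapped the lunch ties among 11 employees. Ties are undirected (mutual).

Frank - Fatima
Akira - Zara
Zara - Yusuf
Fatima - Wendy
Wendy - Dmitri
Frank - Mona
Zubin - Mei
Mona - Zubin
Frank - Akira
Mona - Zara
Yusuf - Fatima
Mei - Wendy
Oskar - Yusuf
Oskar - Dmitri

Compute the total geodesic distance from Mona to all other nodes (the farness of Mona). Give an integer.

21

Distances from Mona: Akira:2, Dmitri:4, Fatima:2, Frank:1, Mei:2, Oskar:3, Wendy:3, Yusuf:2, Zara:1, Zubin:1.
Sum = 2 + 4 + 2 + 1 + 2 + 3 + 3 + 2 + 1 + 1 = 21.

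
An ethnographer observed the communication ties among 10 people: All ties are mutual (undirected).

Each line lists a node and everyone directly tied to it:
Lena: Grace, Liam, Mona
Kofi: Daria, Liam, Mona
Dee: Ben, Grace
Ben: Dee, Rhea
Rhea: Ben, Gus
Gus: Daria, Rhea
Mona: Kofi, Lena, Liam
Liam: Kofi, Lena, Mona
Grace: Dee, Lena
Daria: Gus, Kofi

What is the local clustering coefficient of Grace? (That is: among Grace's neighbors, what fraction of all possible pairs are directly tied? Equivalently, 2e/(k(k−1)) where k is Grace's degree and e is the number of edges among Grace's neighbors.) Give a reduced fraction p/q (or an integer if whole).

0

Grace's neighbors: Dee and Lena (k = 2).
Possible neighbor pairs: C(2,2) = 1. Edges among them: none → e = 0.
Clustering(Grace) = 0/1.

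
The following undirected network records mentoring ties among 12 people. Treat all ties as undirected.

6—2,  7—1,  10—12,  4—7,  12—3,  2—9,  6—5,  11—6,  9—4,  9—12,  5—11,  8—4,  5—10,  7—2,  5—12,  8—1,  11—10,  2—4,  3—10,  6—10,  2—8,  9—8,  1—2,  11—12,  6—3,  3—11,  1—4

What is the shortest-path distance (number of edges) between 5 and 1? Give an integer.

3

One shortest route is 5 – 6 – 2 – 1, which uses 3 edges, and at distance 2 from 5 we only reach {2, 3, 9}, which does not include 1. So d(5,1) = 3.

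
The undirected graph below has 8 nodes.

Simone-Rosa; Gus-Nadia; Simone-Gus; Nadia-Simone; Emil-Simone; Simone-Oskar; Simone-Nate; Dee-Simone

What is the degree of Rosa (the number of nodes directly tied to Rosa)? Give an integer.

1

Rosa is directly tied to Simone. That is 1 neighbor, so the degree of Rosa is 1.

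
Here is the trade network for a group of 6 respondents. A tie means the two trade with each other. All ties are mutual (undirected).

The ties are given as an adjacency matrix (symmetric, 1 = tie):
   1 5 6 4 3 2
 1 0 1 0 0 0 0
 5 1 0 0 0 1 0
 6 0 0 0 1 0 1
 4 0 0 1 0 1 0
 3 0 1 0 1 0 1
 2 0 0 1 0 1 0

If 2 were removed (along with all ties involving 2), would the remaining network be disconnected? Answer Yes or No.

No

Even without 2, every remaining node can still reach every other (the residual graph is connected), so 2 is not a cut vertex.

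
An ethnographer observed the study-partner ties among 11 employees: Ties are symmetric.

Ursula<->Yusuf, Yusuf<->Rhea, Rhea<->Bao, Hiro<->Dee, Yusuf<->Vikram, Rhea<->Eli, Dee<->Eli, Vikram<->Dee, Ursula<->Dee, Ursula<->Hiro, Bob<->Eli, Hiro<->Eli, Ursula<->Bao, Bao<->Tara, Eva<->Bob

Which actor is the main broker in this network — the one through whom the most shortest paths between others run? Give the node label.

Unnormalized betweenness of each node: Bao:19/2, Bob:9, Dee:20/3, Eli:18, Eva:0, Hiro:3/2, Rhea:32/3, Tara:0, Ursula:47/6, Vikram:1/2, Yusuf:10/3.
Eli has the largest value, 18, making it the main broker — the node through which the most shortest paths run.

Eli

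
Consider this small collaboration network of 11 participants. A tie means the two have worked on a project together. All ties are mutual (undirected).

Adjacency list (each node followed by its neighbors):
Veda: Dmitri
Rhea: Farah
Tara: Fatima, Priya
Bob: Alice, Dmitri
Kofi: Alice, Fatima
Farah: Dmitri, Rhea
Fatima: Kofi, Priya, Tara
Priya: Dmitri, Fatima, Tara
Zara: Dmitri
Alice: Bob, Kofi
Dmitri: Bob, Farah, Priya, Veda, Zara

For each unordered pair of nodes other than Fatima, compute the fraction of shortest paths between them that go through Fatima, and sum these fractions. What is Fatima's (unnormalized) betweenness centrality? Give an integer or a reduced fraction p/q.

6

Pairs whose geodesics pass through Fatima — Zara–Kofi: 1/2; Veda–Kofi: 1/2; Priya–Alice: 1/2; Priya–Kofi: 1; Alice–Tara: 1; Tara–Kofi: 1; Farah–Kofi: 1/2; Rhea–Kofi: 1/2; Kofi–Dmitri: 1/2.
All other pairs contribute 0.
Summing the contributions gives betweenness(Fatima) = 6.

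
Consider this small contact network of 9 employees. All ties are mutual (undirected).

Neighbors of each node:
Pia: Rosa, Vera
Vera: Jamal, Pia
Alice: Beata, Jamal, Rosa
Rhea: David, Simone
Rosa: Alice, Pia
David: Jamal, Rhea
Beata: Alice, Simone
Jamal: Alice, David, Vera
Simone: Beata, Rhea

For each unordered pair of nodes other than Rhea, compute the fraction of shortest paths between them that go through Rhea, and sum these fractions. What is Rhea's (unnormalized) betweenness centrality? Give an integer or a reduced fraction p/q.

Pairs whose geodesics pass through Rhea — Vera–Simone: 1/2; Jamal–Simone: 1/2; David–Simone: 1; David–Beata: 1/2.
All other pairs contribute 0.
Summing the contributions gives betweenness(Rhea) = 5/2.

5/2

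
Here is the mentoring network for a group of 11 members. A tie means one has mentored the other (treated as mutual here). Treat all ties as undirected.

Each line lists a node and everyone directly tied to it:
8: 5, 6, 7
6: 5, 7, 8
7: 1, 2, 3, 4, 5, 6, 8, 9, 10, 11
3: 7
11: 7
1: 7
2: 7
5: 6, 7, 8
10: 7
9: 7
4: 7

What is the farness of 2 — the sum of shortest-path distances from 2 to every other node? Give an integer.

Distances from 2: 1:2, 3:2, 4:2, 5:2, 6:2, 7:1, 8:2, 9:2, 10:2, 11:2.
Sum = 2 + 2 + 2 + 2 + 2 + 1 + 2 + 2 + 2 + 2 = 19.

19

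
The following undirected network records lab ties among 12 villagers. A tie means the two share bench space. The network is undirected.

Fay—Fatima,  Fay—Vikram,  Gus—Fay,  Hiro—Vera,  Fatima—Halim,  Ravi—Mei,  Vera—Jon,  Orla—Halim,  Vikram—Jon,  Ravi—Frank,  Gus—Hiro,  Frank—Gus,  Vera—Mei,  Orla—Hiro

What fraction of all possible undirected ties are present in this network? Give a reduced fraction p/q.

7/33

There are 14 edges and 12 nodes, so the maximum possible is C(12,2) = 66.
Density = 14/66 = 7/33.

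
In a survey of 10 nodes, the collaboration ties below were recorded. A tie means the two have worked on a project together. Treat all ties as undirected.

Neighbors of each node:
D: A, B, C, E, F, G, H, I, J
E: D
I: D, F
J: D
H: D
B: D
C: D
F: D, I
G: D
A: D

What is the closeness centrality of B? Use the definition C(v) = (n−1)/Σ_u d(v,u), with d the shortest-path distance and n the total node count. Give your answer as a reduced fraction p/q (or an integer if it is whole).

9/17

Distances from B: A:2, C:2, D:1, E:2, F:2, G:2, H:2, I:2, J:2. Sum = 17.
n = 10, so closeness = 9/17.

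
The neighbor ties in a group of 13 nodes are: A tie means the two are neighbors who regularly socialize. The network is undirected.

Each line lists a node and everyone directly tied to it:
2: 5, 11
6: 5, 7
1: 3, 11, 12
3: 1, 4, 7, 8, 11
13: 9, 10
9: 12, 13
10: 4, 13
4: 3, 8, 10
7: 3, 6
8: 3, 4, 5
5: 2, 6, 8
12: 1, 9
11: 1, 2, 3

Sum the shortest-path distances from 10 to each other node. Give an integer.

31

Distances from 10: 1:3, 2:4, 3:2, 4:1, 5:3, 6:4, 7:3, 8:2, 9:2, 11:3, 12:3, 13:1.
Sum = 3 + 4 + 2 + 1 + 3 + 4 + 3 + 2 + 2 + 3 + 3 + 1 = 31.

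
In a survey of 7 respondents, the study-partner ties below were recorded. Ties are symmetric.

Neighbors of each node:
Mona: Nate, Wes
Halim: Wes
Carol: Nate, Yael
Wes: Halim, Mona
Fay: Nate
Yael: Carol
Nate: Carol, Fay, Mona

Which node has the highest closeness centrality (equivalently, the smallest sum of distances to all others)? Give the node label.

Nate

Farness (sum of distances to all others) for each node — Carol:13, Fay:15, Halim:19, Mona:11, Nate:10, Wes:14, Yael:18.
The smallest farness is 10, for Nate, so Nate has the highest closeness.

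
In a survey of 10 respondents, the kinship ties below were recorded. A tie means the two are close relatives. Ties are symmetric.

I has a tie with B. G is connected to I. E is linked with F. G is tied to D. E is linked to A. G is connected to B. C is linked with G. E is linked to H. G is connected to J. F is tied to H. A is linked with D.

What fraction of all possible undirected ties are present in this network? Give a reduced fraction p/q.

There are 11 edges and 10 nodes, so the maximum possible is C(10,2) = 45.
Density = 11/45.

11/45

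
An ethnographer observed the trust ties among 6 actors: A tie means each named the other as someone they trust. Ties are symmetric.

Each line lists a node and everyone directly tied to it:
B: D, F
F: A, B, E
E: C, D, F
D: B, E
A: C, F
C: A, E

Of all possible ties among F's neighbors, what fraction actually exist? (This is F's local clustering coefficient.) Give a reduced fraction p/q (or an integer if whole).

0

F's neighbors: A, B, and E (k = 3).
Possible neighbor pairs: C(3,2) = 3. Edges among them: none → e = 0.
Clustering(F) = 0/3 = 0.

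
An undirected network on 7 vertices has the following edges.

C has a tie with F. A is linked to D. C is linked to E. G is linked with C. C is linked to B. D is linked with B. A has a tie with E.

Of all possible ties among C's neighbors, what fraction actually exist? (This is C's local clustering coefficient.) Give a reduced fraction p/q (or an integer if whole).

0

C's neighbors: B, E, F, and G (k = 4).
Possible neighbor pairs: C(4,2) = 6. Edges among them: none → e = 0.
Clustering(C) = 0/6 = 0.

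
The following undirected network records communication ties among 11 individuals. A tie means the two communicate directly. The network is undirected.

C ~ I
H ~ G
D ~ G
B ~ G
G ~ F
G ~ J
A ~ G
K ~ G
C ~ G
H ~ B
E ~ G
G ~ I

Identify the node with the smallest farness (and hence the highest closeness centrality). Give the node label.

G

Farness (sum of distances to all others) for each node — A:19, B:18, C:18, D:19, E:19, F:19, G:10, H:18, I:18, J:19, K:19.
The smallest farness is 10, for G, so G has the highest closeness.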